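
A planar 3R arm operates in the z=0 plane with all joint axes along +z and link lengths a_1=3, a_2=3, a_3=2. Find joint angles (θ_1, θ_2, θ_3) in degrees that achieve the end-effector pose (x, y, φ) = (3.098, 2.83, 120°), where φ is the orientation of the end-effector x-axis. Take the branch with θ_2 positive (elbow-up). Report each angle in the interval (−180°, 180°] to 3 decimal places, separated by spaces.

wrist centre = target − a_3·(cos φ, sin φ) = (4.0980, 1.0979)
cos θ_2 = (17.9991−3²−3²)/(2·3·3) = -0.0001; θ_2 = 90.0029° (elbow-up)
β = atan2(1.0979,4.0980) = 14.9986°; ψ = atan2(3.0000,2.9998) = 45.0014°
θ_1 = β − ψ = -30.0028°
θ_3 = φ − θ_1 − θ_2 = 60.0000° (wrapped to (-180°,180°])

-30.003 90.003 60.000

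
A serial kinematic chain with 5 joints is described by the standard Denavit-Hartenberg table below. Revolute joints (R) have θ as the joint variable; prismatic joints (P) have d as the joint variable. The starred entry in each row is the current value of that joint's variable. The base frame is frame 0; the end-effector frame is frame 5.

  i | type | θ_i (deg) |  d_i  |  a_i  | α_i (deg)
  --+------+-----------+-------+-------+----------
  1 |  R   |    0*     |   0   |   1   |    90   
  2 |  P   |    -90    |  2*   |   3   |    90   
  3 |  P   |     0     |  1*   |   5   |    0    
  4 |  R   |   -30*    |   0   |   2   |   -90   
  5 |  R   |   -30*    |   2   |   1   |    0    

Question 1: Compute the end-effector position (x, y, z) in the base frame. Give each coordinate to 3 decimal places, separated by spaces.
after link 1: o_1 = (1.0000, 0.0000, 0.0000)
after link 2: o_2 = (1.0000, -2.0000, -3.0000)
after link 3: o_3 = (0.0000, -2.0000, -8.0000)
after link 4: o_4 = (0.0000, -1.0000, -9.7321)
after link 5: o_5 = (-0.5000, -2.2990, -11.4821)

-0.500 -2.299 -11.482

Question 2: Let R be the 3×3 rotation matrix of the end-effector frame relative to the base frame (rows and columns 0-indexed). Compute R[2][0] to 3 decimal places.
-0.750

End-effector x-axis (col 0 of R) = (-0.5000,0.4330,-0.7500)
R[2][0] = -0.7500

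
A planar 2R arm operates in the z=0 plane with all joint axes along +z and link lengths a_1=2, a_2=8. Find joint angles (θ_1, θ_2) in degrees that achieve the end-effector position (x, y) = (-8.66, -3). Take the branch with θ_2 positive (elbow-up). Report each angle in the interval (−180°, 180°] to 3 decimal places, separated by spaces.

cos θ_2 = (83.9956−2²−8²)/(2·2·8) = 0.4999; θ_2 = 60.0091° (elbow-up)
β = atan2(-3.0000,-8.6600) = -160.8929°; ψ = atan2(6.9288,5.9989) = 49.1144°
θ_1 = β − ψ = -210.0073°

149.993 60.009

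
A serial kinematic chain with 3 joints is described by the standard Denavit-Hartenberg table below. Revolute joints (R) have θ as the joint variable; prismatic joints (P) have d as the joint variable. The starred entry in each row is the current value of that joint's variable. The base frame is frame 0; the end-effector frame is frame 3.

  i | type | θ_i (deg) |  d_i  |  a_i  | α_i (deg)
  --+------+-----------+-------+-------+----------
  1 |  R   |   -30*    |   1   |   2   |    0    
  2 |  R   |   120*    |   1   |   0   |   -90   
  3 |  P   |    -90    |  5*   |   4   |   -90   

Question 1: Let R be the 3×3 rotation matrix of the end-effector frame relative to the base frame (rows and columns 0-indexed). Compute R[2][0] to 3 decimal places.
1.000

End-effector x-axis (col 0 of R) = (0.0000,0.0000,1.0000)
R[2][0] = 1.0000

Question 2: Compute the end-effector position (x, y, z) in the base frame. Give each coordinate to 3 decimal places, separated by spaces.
after link 1: o_1 = (1.7321, -1.0000, 1.0000)
after link 2: o_2 = (1.7321, -1.0000, 2.0000)
after link 3: o_3 = (-3.2679, -1.0000, 6.0000)

-3.268 -1.000 6.000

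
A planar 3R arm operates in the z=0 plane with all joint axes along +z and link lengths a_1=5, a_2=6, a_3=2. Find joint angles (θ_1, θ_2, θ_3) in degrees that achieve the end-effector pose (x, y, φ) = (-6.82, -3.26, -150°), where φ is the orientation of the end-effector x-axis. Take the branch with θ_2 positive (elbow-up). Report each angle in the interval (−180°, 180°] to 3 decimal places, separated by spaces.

134.998 120.006 -45.004

wrist centre = target − a_3·(cos φ, sin φ) = (-5.0879, -2.2600)
cos θ_2 = (30.9948−5²−6²)/(2·5·6) = -0.5001; θ_2 = 120.0057° (elbow-up)
β = atan2(-2.2600,-5.0879) = -156.0498°; ψ = atan2(5.1959,1.9995) = 68.9521°
θ_1 = β − ψ = -225.0020°
θ_3 = φ − θ_1 − θ_2 = -45.0037° (wrapped to (-180°,180°])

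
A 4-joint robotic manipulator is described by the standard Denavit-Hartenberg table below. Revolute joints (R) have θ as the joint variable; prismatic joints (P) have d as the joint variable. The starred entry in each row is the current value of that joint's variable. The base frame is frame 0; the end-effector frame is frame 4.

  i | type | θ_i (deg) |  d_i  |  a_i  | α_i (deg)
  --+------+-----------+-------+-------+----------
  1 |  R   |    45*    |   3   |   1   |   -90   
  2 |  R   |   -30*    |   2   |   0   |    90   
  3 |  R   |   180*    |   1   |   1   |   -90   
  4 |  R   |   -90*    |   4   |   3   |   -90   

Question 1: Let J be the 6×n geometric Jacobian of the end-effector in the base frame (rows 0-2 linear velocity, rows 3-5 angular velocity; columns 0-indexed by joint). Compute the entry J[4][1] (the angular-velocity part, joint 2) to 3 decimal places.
0.707

axis z_1 = (-0.7071,0.7071,0.0000); lever o_n−o_1 = (-0.6124,-3.4408,2.9641)
cross product → J_v[:, 1] = (2.0959,2.0959,2.8660)
J_ω[:, 1] = z_1
entry J[4][1] = 0.7071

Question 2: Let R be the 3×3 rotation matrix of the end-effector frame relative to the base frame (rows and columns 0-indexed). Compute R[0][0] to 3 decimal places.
End-effector x-axis (col 0 of R) = (-0.3536,-0.3536,0.8660)
R[0][0] = -0.3536

-0.354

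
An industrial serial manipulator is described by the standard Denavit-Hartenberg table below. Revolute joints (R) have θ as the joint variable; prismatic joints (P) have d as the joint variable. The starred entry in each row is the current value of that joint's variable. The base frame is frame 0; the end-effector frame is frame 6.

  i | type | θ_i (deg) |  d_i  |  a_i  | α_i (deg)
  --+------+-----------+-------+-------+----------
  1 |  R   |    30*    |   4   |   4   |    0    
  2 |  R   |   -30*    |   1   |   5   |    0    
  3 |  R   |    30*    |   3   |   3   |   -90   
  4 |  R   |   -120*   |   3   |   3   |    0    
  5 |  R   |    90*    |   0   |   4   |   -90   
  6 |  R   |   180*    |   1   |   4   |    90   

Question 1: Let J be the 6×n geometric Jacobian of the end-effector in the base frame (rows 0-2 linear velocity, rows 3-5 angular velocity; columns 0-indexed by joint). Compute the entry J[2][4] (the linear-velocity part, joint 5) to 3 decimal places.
axis z_4 = (-0.5000,0.8660,0.0000); lever o_n−o_4 = (0.4330,0.2500,-0.8660)
cross product → J_v[:, 4] = (-0.7500,-0.4330,-0.5000)
J_ω[:, 4] = z_4
entry J[2][4] = -0.5000

-0.500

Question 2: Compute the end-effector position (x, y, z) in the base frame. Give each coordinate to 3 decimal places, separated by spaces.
8.696 5.598 9.732

after link 1: o_1 = (3.4641, 2.0000, 4.0000)
after link 2: o_2 = (8.4641, 2.0000, 5.0000)
after link 3: o_3 = (11.0622, 3.5000, 8.0000)
after link 4: o_4 = (8.2631, 5.3481, 10.5981)
after link 5: o_5 = (11.2631, 7.0801, 12.5981)
after link 6: o_6 = (8.6962, 5.5981, 9.7321)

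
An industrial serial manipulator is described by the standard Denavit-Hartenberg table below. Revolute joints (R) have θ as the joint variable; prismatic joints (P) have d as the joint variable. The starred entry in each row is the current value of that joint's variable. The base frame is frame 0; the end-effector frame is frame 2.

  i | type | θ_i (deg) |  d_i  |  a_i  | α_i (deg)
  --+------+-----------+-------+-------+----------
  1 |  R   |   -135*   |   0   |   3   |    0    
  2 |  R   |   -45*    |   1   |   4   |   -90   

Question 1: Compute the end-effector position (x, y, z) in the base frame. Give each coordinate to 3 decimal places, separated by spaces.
after link 1: o_1 = (-2.1213, -2.1213, 0.0000)
after link 2: o_2 = (-6.1213, -2.1213, 1.0000)

-6.121 -2.121 1.000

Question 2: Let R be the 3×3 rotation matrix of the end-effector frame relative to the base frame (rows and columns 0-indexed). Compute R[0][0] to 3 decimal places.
-1.000

End-effector x-axis (col 0 of R) = (-1.0000,-0.0000,0.0000)
R[0][0] = -1.0000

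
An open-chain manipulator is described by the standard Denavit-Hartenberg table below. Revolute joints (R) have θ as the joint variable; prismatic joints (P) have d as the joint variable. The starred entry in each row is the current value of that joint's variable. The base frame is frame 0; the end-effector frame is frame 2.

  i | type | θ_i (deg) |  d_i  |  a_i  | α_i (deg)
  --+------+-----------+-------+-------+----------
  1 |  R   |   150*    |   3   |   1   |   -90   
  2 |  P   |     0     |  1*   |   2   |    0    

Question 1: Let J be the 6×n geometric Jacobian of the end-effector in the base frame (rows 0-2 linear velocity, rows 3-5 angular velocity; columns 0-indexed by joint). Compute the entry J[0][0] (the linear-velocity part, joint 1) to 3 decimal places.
-0.634

axis z_0 = ẑ; lever o_n−o_0 = (-3.0981,0.6340,3.0000)
cross product → J_v[:, 0] = (-0.6340,-3.0981,0.0000)
J_ω[:, 0] = z_0
entry J[0][0] = -0.6340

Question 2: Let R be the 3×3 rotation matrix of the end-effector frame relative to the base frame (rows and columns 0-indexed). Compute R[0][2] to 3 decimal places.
-0.500

End-effector z-axis (col 2 of R) = (-0.5000,-0.8660,0.0000)
R[0][2] = -0.5000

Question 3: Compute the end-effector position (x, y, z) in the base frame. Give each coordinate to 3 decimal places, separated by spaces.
after link 1: o_1 = (-0.8660, 0.5000, 3.0000)
after link 2: o_2 = (-3.0981, 0.6340, 3.0000)

-3.098 0.634 3.000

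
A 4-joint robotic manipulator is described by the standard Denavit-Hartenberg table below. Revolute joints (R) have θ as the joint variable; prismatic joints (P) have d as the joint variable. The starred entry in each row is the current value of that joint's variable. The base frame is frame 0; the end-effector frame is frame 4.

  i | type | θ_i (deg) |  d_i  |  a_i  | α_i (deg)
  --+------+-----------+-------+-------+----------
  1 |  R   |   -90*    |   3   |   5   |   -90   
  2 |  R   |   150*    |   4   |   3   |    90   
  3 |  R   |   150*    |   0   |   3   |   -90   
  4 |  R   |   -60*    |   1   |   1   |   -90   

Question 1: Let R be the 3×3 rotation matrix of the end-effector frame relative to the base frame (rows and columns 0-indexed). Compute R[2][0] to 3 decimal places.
-0.533

End-effector x-axis (col 0 of R) = (0.2500,-0.8080,-0.5335)
R[2][0] = -0.5335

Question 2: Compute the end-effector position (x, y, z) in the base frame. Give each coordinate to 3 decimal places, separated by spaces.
after link 1: o_1 = (0.0000, -5.0000, 3.0000)
after link 2: o_2 = (4.0000, -2.4019, 1.5000)
after link 3: o_3 = (5.5000, -4.6519, 2.7990)
after link 4: o_4 = (4.8840, -5.8929, 2.5155)

4.884 -5.893 2.516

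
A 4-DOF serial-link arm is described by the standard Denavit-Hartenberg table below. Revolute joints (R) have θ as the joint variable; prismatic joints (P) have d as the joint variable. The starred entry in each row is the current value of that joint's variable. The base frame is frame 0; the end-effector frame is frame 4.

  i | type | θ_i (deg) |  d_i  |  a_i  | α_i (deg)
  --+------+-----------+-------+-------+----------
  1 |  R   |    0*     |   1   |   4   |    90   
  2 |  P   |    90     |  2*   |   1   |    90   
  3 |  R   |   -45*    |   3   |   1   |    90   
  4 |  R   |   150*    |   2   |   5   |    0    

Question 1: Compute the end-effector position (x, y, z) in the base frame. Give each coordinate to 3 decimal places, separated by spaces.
after link 1: o_1 = (4.0000, 0.0000, 1.0000)
after link 2: o_2 = (4.0000, -2.0000, 2.0000)
after link 3: o_3 = (7.0000, -1.2929, 2.7071)
after link 4: o_4 = (9.5000, -2.9405, -1.7690)

9.500 -2.941 -1.769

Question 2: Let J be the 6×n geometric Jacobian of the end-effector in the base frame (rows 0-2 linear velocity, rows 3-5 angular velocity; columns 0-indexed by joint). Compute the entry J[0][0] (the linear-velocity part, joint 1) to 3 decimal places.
2.941

axis z_0 = ẑ; lever o_n−o_0 = (9.5000,-2.9405,-1.7690)
cross product → J_v[:, 0] = (2.9405,9.5000,-0.0000)
J_ω[:, 0] = z_0
entry J[0][0] = 2.9405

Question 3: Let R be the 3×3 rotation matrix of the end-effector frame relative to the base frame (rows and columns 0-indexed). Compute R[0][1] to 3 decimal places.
-0.866

End-effector y-axis (col 1 of R) = (-0.8660,-0.3536,-0.3536)
R[0][1] = -0.8660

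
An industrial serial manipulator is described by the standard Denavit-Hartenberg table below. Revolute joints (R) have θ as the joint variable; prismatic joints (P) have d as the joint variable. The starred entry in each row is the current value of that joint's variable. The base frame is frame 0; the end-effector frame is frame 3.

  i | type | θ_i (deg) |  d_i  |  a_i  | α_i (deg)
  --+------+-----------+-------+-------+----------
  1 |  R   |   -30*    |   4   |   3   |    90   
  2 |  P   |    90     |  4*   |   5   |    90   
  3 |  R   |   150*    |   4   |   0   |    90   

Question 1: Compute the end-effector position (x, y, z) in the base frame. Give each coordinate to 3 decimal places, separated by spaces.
after link 1: o_1 = (2.5981, -1.5000, 4.0000)
after link 2: o_2 = (0.5981, -4.9641, 9.0000)
after link 3: o_3 = (4.0622, -6.9641, 9.0000)

4.062 -6.964 9.000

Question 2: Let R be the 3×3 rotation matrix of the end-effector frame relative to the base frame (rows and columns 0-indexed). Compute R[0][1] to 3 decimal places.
End-effector y-axis (col 1 of R) = (0.8660,-0.5000,-0.0000)
R[0][1] = 0.8660

0.866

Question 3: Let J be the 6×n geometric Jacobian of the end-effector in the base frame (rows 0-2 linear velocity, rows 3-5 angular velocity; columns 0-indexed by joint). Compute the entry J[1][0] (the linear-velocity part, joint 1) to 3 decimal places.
4.062

axis z_0 = ẑ; lever o_n−o_0 = (4.0622,-6.9641,9.0000)
cross product → J_v[:, 0] = (6.9641,4.0622,-0.0000)
J_ω[:, 0] = z_0
entry J[1][0] = 4.0622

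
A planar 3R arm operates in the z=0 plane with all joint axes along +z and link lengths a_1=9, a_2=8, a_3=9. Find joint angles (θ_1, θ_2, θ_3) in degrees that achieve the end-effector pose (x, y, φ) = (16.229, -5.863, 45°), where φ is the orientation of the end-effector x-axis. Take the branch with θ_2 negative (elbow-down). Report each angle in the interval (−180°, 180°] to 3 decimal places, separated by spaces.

wrist centre = target − a_3·(cos φ, sin φ) = (9.8650, -12.2270)
cos θ_2 = (246.8176−9²−8²)/(2·9·8) = 0.7071; θ_2 = -45.0033° (elbow-down)
β = atan2(-12.2270,9.8650) = -51.1025°; ψ = atan2(-5.6572,14.6565) = -21.1058°
θ_1 = β − ψ = -29.9967°
θ_3 = φ − θ_1 − θ_2 = 120.0000° (wrapped to (-180°,180°])

-29.997 -45.003 120.000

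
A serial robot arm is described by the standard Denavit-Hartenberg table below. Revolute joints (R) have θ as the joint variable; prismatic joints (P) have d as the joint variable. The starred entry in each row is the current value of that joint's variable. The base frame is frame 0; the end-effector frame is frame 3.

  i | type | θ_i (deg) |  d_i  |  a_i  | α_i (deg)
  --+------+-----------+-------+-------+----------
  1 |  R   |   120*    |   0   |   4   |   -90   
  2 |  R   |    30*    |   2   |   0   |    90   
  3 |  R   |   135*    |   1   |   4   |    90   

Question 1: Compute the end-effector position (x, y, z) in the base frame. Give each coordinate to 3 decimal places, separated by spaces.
after link 1: o_1 = (-2.0000, 3.4641, 0.0000)
after link 2: o_2 = (-3.7321, 2.4641, 0.0000)
after link 3: o_3 = (-5.2068, -0.6384, 2.2802)

-5.207 -0.638 2.280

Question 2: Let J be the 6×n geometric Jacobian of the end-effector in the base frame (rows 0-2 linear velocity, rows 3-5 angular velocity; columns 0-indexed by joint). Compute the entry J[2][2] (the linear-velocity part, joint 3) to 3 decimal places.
axis z_2 = (-0.2500,0.4330,0.8660); lever o_n−o_2 = (-1.4747,-3.1025,2.2802)
cross product → J_v[:, 2] = (3.6742,-0.7071,1.4142)
J_ω[:, 2] = z_2
entry J[2][2] = 1.4142

1.414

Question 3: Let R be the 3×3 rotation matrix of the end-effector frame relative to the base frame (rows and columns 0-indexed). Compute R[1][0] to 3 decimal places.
-0.884

End-effector x-axis (col 0 of R) = (-0.3062,-0.8839,0.3536)
R[1][0] = -0.8839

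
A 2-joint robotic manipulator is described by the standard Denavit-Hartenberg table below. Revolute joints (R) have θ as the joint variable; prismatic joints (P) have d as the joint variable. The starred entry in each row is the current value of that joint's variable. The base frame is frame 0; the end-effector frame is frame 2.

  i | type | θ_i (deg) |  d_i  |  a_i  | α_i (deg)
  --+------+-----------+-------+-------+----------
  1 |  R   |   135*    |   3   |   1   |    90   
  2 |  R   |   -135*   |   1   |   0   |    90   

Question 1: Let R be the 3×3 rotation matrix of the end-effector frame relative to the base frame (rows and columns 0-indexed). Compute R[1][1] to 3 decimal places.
0.707

End-effector y-axis (col 1 of R) = (0.7071,0.7071,0.0000)
R[1][1] = 0.7071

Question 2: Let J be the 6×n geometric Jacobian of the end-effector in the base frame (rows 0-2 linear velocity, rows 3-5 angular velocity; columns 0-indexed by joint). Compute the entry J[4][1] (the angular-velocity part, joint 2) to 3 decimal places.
0.707

axis z_1 = (0.7071,0.7071,0.0000); lever o_n−o_1 = (0.7071,0.7071,0.0000)
cross product → J_v[:, 1] = (-0.0000,0.0000,-0.0000)
J_ω[:, 1] = z_1
entry J[4][1] = 0.7071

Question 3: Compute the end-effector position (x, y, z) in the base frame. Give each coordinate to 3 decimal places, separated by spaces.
after link 1: o_1 = (-0.7071, 0.7071, 3.0000)
after link 2: o_2 = (0.0000, 1.4142, 3.0000)

0.000 1.414 3.000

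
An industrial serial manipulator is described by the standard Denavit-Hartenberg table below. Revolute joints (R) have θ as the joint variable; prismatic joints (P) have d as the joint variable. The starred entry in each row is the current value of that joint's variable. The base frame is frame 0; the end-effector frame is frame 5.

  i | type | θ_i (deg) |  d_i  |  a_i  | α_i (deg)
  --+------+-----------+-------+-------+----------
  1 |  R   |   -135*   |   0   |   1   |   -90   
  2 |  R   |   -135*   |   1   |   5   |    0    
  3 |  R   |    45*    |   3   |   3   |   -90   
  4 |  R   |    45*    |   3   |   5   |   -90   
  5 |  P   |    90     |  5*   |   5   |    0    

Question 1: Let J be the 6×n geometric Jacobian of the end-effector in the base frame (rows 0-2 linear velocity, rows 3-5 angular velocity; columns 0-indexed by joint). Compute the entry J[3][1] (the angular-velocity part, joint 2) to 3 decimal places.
0.707

axis z_1 = (0.7071,-0.7071,0.0000); lever o_n−o_1 = (1.7426,6.0858,6.5355)
cross product → J_v[:, 1] = (-4.6213,-4.6213,5.5355)
J_ω[:, 1] = z_1
entry J[3][1] = 0.7071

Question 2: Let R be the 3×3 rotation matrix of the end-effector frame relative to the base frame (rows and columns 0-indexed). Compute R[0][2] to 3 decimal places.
-0.500

End-effector z-axis (col 2 of R) = (-0.5000,0.5000,-0.7071)
R[0][2] = -0.5000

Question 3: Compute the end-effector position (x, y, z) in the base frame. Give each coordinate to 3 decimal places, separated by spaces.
1.036 5.379 6.536

after link 1: o_1 = (-0.7071, -0.7071, 0.0000)
after link 2: o_2 = (2.5000, 1.0858, 3.5355)
after link 3: o_3 = (4.6213, -1.0355, 6.5355)
after link 4: o_4 = (-0.0000, -0.6569, 10.0711)
after link 5: o_5 = (1.0355, 5.3787, 6.5355)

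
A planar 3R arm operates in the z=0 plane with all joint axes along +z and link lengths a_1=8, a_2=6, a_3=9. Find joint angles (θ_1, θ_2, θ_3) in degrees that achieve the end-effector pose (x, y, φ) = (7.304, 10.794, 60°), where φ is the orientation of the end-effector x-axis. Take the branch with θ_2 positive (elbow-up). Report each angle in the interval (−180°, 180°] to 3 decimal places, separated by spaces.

wrist centre = target − a_3·(cos φ, sin φ) = (2.8040, 2.9998)
cos θ_2 = (16.8610−8²−6²)/(2·8·6) = -0.8660; θ_2 = 150.0006° (elbow-up)
β = atan2(2.9998,2.8040) = 46.9320°; ψ = atan2(2.9999,2.8038) = 46.9355°
θ_1 = β − ψ = -0.0035°
θ_3 = φ − θ_1 − θ_2 = -89.9971° (wrapped to (-180°,180°])

-0.004 150.001 -89.997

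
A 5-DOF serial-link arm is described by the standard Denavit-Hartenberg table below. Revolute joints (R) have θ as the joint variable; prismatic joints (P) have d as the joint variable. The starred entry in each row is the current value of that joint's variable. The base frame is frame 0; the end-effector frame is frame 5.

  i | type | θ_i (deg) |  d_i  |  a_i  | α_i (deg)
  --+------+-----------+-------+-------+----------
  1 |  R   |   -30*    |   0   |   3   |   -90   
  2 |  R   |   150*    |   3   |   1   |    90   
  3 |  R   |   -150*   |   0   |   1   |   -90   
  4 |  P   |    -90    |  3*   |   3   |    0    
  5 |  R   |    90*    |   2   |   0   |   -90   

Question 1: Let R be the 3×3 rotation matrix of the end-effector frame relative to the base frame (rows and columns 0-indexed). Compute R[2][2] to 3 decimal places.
End-effector z-axis (col 2 of R) = (-0.4330,0.2500,0.8660)
R[2][2] = 0.8660

0.866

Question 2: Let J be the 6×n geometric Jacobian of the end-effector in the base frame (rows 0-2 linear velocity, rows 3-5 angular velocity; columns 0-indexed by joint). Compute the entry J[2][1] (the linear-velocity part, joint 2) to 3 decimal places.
axis z_1 = (0.5000,0.8660,0.0000); lever o_n−o_1 = (-1.5915,-1.1944,-3.9151)
cross product → J_v[:, 1] = (-3.3905,1.9575,0.7811)
J_ω[:, 1] = z_1
entry J[2][1] = 0.7811

0.781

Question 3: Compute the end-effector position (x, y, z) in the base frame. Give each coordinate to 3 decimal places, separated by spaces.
after link 1: o_1 = (2.5981, -1.5000, 0.0000)
after link 2: o_2 = (3.3481, 1.5311, -0.5000)
after link 3: o_3 = (3.7476, 0.7231, -0.0670)
after link 4: o_4 = (2.6226, -1.6274, -3.4151)
after link 5: o_5 = (1.0066, -2.6944, -3.9151)

1.007 -2.694 -3.915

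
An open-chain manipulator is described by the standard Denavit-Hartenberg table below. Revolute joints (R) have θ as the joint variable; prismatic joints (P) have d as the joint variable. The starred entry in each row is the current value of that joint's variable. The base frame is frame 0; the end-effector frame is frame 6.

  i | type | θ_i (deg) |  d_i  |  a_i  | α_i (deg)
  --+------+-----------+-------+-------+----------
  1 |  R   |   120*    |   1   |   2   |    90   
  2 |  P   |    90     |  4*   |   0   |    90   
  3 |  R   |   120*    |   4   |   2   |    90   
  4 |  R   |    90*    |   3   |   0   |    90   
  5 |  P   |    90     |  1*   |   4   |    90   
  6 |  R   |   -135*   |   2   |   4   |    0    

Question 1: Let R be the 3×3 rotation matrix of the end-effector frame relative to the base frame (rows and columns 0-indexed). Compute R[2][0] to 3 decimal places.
-0.259

End-effector x-axis (col 0 of R) = (-0.8365,-0.4830,-0.2588)
R[2][0] = -0.2588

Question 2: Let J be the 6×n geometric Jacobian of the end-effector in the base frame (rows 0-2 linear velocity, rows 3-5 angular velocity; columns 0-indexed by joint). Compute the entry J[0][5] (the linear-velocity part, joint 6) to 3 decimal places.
-0.897

axis z_5 = (-0.5000,0.8660,-0.0000); lever o_n−o_5 = (-4.3461,-0.1998,-1.0353)
cross product → J_v[:, 5] = (-0.8966,-0.5176,3.8637)
J_ω[:, 5] = z_5
entry J[0][5] = -0.8966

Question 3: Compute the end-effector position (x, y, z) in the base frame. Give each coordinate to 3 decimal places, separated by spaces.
1.399 10.045 4.527

after link 1: o_1 = (-1.0000, 1.7321, 1.0000)
after link 2: o_2 = (2.4641, 3.7321, 1.0000)
after link 3: o_3 = (1.9641, 8.0622, 0.0000)
after link 4: o_4 = (3.2631, 8.8122, 2.5981)
after link 5: o_5 = (5.7452, 10.2452, 5.5622)
after link 6: o_6 = (1.3991, 10.0454, 4.5269)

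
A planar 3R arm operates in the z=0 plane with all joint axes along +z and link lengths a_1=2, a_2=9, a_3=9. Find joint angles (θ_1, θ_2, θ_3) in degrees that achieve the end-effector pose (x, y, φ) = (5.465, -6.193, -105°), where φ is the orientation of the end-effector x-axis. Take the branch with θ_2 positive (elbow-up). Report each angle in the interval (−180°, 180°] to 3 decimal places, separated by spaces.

wrist centre = target − a_3·(cos φ, sin φ) = (7.7944, 2.5003)
cos θ_2 = (67.0039−2²−9²)/(2·2·9) = -0.4999; θ_2 = 119.9929° (elbow-up)
β = atan2(2.5003,7.7944) = 17.7856°; ψ = atan2(7.7948,-2.4990) = 107.7760°
θ_1 = β − ψ = -89.9904°
θ_3 = φ − θ_1 − θ_2 = -135.0024° (wrapped to (-180°,180°])

-89.990 119.993 -135.002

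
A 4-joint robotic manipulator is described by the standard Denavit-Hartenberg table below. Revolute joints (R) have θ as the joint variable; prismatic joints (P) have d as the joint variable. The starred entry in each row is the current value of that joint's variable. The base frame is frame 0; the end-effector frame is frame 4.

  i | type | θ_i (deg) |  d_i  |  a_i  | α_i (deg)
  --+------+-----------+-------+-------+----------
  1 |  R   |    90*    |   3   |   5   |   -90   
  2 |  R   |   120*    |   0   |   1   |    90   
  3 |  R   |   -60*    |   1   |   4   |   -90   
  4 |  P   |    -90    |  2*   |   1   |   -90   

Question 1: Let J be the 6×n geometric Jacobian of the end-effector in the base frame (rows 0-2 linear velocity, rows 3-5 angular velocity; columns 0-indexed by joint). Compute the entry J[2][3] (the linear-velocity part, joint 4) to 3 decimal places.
prismatic axis z_3 = (-0.5000,-0.4330,-0.7500)
J_v[:, 3] = z_3; J_ω[:, 3] = (0,0,0)
entry J[2][3] = -0.7500

-0.750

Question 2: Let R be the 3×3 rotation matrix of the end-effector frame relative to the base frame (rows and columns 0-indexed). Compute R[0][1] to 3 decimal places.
0.500

End-effector y-axis (col 1 of R) = (0.5000,0.4330,0.7500)
R[0][1] = 0.5000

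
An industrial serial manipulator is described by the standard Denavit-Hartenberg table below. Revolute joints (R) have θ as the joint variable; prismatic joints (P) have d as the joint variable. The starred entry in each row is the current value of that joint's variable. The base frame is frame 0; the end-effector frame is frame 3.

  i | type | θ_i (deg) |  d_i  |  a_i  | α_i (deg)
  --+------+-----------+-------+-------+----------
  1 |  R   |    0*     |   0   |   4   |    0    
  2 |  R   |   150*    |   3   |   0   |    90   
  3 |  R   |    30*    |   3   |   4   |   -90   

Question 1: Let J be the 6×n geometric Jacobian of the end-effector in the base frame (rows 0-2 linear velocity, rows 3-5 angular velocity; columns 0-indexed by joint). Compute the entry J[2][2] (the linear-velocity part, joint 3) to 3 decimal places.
3.464

axis z_2 = (0.5000,0.8660,0.0000); lever o_n−o_2 = (-1.5000,4.3301,2.0000)
cross product → J_v[:, 2] = (1.7321,-1.0000,3.4641)
J_ω[:, 2] = z_2
entry J[2][2] = 3.4641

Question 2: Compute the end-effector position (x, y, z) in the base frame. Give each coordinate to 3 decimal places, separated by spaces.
after link 1: o_1 = (4.0000, 0.0000, 0.0000)
after link 2: o_2 = (4.0000, 0.0000, 3.0000)
after link 3: o_3 = (2.5000, 4.3301, 5.0000)

2.500 4.330 5.000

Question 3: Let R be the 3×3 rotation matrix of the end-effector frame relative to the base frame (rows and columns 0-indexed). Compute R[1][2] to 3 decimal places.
End-effector z-axis (col 2 of R) = (0.4330,-0.2500,0.8660)
R[1][2] = -0.2500

-0.250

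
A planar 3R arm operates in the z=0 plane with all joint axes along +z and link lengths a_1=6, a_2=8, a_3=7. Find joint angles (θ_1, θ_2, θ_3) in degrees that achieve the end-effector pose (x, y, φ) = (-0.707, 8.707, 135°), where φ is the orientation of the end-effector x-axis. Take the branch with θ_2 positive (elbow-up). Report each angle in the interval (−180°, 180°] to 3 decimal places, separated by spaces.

-45.001 135.000 45.002

wrist centre = target − a_3·(cos φ, sin φ) = (4.2427, 3.7573)
cos θ_2 = (32.1179−6²−8²)/(2·6·8) = -0.7071; θ_2 = 134.9999° (elbow-up)
β = atan2(3.7573,4.2427) = 41.5272°; ψ = atan2(5.6569,0.3432) = 86.5286°
θ_1 = β − ψ = -45.0014°
θ_3 = φ − θ_1 − θ_2 = 45.0015° (wrapped to (-180°,180°])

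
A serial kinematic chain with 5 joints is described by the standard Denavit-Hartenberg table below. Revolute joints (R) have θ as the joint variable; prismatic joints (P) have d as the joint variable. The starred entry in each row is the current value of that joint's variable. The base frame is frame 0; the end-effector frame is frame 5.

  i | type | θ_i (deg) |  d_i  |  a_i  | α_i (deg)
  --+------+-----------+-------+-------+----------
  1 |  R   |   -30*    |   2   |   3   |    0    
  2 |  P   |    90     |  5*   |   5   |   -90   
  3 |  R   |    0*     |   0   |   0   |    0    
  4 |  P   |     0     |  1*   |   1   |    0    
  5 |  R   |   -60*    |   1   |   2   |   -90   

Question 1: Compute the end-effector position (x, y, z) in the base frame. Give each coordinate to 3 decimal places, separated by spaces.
4.366 5.562 8.732

after link 1: o_1 = (2.5981, -1.5000, 2.0000)
after link 2: o_2 = (5.0981, 2.8301, 7.0000)
after link 3: o_3 = (5.0981, 2.8301, 7.0000)
after link 4: o_4 = (4.7321, 4.1962, 7.0000)
after link 5: o_5 = (4.3660, 5.5622, 8.7321)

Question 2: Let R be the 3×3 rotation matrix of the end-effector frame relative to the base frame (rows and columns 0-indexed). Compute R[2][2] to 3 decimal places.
End-effector z-axis (col 2 of R) = (0.4330,0.7500,-0.5000)
R[2][2] = -0.5000

-0.500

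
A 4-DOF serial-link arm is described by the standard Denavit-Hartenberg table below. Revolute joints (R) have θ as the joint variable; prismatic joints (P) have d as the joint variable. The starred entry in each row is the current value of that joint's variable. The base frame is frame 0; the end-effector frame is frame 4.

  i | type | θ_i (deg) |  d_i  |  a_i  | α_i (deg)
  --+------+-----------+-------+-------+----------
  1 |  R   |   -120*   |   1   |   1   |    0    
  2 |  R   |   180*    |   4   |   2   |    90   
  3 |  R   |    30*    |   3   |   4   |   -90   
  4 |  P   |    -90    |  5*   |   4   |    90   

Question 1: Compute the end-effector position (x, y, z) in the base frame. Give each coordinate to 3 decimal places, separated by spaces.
7.044 -1.799 11.330

after link 1: o_1 = (-0.5000, -0.8660, 1.0000)
after link 2: o_2 = (0.5000, 0.8660, 5.0000)
after link 3: o_3 = (4.8301, 2.3660, 7.0000)
after link 4: o_4 = (7.0442, -1.7990, 11.3301)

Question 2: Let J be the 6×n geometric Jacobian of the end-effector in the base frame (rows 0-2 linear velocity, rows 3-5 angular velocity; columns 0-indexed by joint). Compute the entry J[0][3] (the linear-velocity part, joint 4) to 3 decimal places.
-0.250

prismatic axis z_3 = (-0.2500,-0.4330,0.8660)
J_v[:, 3] = z_3; J_ω[:, 3] = (0,0,0)
entry J[0][3] = -0.2500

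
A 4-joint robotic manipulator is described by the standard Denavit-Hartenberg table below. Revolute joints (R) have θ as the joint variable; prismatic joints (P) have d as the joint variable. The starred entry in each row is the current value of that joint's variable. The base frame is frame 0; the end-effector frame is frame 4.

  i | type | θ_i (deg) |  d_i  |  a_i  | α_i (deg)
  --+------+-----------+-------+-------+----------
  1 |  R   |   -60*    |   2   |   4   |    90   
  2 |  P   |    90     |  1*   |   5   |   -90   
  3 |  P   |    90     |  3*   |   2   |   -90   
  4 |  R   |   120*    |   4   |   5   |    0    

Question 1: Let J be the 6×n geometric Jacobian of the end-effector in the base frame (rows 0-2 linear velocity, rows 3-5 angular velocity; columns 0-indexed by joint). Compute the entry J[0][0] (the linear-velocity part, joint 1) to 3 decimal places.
axis z_0 = ẑ; lever o_n−o_0 = (1.3660,-5.3660,3.0000)
cross product → J_v[:, 0] = (5.3660,1.3660,-0.0000)
J_ω[:, 0] = z_0
entry J[0][0] = 5.3660

5.366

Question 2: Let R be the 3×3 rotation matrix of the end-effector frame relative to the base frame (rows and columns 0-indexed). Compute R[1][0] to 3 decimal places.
End-effector x-axis (col 0 of R) = (0.0000,-1.0000,-0.0000)
R[1][0] = -1.0000

-1.000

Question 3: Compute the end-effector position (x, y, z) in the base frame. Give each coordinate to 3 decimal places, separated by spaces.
1.366 -5.366 3.000

after link 1: o_1 = (2.0000, -3.4641, 2.0000)
after link 2: o_2 = (1.1340, -3.9641, 7.0000)
after link 3: o_3 = (1.3660, -0.3660, 7.0000)
after link 4: o_4 = (1.3660, -5.3660, 3.0000)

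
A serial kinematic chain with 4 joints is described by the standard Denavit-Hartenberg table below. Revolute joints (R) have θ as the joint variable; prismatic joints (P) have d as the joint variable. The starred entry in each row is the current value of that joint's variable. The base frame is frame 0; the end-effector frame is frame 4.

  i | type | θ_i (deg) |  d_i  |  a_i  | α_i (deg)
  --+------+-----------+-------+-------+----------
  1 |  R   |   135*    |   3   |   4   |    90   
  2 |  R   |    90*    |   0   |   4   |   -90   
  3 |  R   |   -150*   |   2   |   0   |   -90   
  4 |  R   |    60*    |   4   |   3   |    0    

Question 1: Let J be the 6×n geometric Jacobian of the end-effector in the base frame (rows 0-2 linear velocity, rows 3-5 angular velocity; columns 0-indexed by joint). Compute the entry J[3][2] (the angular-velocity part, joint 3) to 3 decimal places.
axis z_2 = (0.7071,-0.7071,0.0000); lever o_n−o_2 = (2.5569,3.4027,0.7010)
cross product → J_v[:, 2] = (-0.4957,-0.4957,4.2141)
J_ω[:, 2] = z_2
entry J[3][2] = 0.7071

0.707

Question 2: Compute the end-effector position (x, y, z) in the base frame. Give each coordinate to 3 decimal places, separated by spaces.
-0.272 6.231 7.701

after link 1: o_1 = (-2.8284, 2.8284, 3.0000)
after link 2: o_2 = (-2.8284, 2.8284, 7.0000)
after link 3: o_3 = (-1.4142, 1.4142, 7.0000)
after link 4: o_4 = (-0.2715, 6.2312, 7.7010)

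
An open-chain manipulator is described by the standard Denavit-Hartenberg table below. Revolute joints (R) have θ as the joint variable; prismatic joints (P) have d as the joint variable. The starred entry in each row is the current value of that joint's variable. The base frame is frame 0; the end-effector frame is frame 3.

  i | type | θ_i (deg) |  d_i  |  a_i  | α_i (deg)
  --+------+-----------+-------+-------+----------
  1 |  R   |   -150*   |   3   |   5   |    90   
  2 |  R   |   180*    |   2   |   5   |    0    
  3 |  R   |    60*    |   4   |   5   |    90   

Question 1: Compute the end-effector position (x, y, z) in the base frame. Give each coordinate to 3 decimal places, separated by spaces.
after link 1: o_1 = (-4.3301, -2.5000, 3.0000)
after link 2: o_2 = (-1.0000, 1.7321, 3.0000)
after link 3: o_3 = (-0.8349, 6.4462, -1.3301)

-0.835 6.446 -1.330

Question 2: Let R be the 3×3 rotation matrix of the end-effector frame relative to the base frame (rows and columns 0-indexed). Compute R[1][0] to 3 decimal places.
End-effector x-axis (col 0 of R) = (0.4330,0.2500,-0.8660)
R[1][0] = 0.2500

0.250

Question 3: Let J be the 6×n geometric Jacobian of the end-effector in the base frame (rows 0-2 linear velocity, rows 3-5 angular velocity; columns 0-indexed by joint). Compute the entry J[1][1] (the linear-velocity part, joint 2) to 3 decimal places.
-2.165

axis z_1 = (-0.5000,0.8660,0.0000); lever o_n−o_1 = (3.4952,8.9462,-4.3301)
cross product → J_v[:, 1] = (-3.7500,-2.1651,-7.5000)
J_ω[:, 1] = z_1
entry J[1][1] = -2.1651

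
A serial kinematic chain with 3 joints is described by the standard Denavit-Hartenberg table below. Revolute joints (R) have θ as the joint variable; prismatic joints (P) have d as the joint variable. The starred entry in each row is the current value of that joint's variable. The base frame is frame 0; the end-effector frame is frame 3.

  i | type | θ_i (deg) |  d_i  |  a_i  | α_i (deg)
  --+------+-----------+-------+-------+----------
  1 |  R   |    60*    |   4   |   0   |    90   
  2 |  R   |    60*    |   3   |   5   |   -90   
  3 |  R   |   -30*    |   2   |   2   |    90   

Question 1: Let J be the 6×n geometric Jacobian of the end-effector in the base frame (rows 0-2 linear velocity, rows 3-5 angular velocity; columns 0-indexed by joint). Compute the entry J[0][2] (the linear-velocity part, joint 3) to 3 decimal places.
axis z_2 = (-0.4330,-0.7500,0.5000); lever o_n−o_2 = (0.4330,-1.2500,2.5000)
cross product → J_v[:, 2] = (-1.2500,1.2990,0.8660)
J_ω[:, 2] = z_2
entry J[0][2] = -1.2500

-1.250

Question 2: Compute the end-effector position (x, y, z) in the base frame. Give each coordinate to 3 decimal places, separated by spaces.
after link 1: o_1 = (0.0000, 0.0000, 4.0000)
after link 2: o_2 = (3.8481, 0.6651, 8.3301)
after link 3: o_3 = (4.2811, -0.5849, 10.8301)

4.281 -0.585 10.830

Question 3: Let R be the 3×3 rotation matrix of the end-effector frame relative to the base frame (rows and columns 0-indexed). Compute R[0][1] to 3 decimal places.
-0.433

End-effector y-axis (col 1 of R) = (-0.4330,-0.7500,0.5000)
R[0][1] = -0.4330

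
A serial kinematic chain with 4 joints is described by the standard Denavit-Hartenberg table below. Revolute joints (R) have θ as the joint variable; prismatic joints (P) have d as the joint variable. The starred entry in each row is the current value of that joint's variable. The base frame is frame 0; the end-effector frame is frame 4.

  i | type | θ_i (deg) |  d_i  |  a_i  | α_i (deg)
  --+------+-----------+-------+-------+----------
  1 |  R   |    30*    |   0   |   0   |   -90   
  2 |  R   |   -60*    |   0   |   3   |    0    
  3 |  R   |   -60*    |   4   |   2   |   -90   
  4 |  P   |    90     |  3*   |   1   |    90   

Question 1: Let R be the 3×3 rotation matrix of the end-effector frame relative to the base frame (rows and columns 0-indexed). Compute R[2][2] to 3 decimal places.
0.866

End-effector z-axis (col 2 of R) = (-0.4330,-0.2500,0.8660)
R[2][2] = 0.8660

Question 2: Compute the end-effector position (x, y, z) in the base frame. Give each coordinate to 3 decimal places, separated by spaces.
after link 1: o_1 = (0.0000, 0.0000, 0.0000)
after link 2: o_2 = (1.2990, 0.7500, 2.5981)
after link 3: o_3 = (-1.5670, 3.7141, 4.3301)
after link 4: o_4 = (1.1830, 4.1471, 5.8301)

1.183 4.147 5.830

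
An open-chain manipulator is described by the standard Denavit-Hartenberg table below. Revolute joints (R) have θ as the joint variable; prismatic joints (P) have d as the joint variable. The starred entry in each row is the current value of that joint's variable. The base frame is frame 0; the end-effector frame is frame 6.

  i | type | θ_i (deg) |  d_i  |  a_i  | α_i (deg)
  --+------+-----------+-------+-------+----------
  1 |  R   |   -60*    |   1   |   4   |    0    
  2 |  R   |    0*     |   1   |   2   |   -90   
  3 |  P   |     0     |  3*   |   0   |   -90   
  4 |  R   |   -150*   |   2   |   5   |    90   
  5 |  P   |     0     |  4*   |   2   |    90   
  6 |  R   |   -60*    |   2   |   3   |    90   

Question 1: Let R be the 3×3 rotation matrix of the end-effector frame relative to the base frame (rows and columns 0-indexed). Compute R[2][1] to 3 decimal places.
End-effector y-axis (col 1 of R) = (-0.0000,-0.0000,1.0000)
R[2][1] = 1.0000

1.000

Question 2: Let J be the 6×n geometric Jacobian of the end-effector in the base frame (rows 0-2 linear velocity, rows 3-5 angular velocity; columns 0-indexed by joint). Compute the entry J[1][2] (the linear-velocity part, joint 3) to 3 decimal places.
0.500

prismatic axis z_2 = (0.8660,0.5000,0.0000)
J_v[:, 2] = z_2; J_ω[:, 2] = (0,0,0)
entry J[1][2] = 0.5000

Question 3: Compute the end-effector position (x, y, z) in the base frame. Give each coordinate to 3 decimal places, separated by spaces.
after link 1: o_1 = (2.0000, -3.4641, 1.0000)
after link 2: o_2 = (3.0000, -5.1962, 2.0000)
after link 3: o_3 = (5.5981, -3.6962, 2.0000)
after link 4: o_4 = (5.5981, 1.3038, 0.0000)
after link 5: o_5 = (1.5981, 3.3038, -0.0000)
after link 6: o_6 = (4.1962, 4.8038, 2.0000)

4.196 4.804 2.000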